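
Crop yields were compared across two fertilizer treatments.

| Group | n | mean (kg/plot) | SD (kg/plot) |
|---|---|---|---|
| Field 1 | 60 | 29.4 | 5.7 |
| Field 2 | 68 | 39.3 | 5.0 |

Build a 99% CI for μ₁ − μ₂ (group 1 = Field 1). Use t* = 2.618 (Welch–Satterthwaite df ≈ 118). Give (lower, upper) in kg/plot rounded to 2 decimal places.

(-12.40, -7.40)

Per-group SEs: s₁/√n₁ = 5.7/√60 = 0.7359, s₂/√n₂ = 5.0/√68 = 0.6063.
Unpooled SE of the difference: √(0.54154881 + 0.36759969) = 0.9535.
Margin of error = t* · SE = 2.618 × 0.9535 = 2.4963.
x̄₁ − x̄₂ = 29.4 − 39.3 = -9.9000.
CI: -9.9000 ± 2.4963 = (-12.40, -7.40).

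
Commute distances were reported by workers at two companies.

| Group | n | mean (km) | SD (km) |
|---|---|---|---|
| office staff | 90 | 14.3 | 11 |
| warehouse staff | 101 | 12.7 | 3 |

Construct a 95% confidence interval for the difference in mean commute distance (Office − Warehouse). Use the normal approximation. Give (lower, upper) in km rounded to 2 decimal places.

Per-group SEs: s₁/√n₁ = 11/√90 = 1.1595, s₂/√n₂ = 3/√101 = 0.2985.
Unpooled SE of the difference: √(1.34444025 + 0.08910225) = 1.1973.
Margin of error = z* · SE = 1.960 × 1.1973 = 2.3467.
x̄₁ − x̄₂ = 14.3 − 12.7 = 1.6000.
CI: 1.6000 ± 2.3467 = (-0.75, 3.95).

(-0.75, 3.95)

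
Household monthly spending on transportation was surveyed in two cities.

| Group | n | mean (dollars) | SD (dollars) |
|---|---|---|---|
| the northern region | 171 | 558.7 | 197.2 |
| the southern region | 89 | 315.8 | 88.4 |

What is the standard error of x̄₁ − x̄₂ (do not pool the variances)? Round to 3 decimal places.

17.754

Per-group SEs: s₁/√n₁ = 197.2/√171 = 15.0803, s₂/√n₂ = 88.4/√89 = 9.3704.
Unpooled SE of the difference: √(227.41544809 + 87.80439616) = 17.7544.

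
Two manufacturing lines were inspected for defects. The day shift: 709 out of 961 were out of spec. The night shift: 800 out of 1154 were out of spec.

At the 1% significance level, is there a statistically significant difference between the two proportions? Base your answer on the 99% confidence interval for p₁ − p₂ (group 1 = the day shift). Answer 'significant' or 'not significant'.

Sample proportions: 709/961 = 0.7378, 800/1154 = 0.6932.
Each SE is √(p̂(1−p̂)/n): √(0.7378·0.2622/961) = 0.01419 and √(0.6932·0.3068/1154) = 0.01358.
SE(p̂₁ − p̂₂) = √(SE₁² + SE₂²) = √(0.0002013561 + 0.0001844164) = 0.01964, since the two samples are independent.
At 99% confidence z* = 2.576; margin = 2.576 × 0.01964 = 0.05059.
The difference is 0.7378 − 0.6932 = 0.0446, so the interval is 0.0446 ± 0.05059 = (-0.00599, 0.09519).
The interval (-0.00599, 0.09519) contains 0, so the difference is not significant.

not significant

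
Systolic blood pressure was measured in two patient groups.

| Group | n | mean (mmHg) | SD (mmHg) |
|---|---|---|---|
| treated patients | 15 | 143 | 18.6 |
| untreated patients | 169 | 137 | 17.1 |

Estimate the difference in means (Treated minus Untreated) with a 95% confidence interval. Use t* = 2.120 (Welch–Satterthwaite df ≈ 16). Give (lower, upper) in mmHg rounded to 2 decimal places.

(-4.56, 16.56)

Standard errors of each mean: 18.6/√15 = 4.8025 and 17.1/√169 = 1.3154.
SE(x̄₁ − x̄₂) = √(4.8025² + 1.3154²) = 4.9794 for independent samples with unequal variances.
With t* = 2.120, the margin is 2.120 × 4.9794 = 10.5563.
x̄₁ − x̄₂ = 143 − 137 = 6.0000; the interval is 6.0000 ± 10.5563 = (-4.56, 16.56).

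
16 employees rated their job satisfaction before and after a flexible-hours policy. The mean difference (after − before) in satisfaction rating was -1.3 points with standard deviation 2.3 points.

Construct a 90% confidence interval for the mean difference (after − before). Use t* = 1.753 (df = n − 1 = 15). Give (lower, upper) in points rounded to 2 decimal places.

This is a matched-pairs design, so SE = s_d/√n = 2.3/√16 = 0.5750.
Margin = 1.753 × 0.5750 = 1.0080; the interval is -1.3 ± 1.0080 = (-2.31, -0.29).

(-2.31, -0.29)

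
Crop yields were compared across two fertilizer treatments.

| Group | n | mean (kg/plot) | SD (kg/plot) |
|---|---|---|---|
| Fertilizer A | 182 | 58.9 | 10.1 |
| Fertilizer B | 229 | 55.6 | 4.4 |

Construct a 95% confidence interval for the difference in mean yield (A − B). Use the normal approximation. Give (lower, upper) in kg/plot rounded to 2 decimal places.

Standard errors of each mean: 10.1/√182 = 0.7487 and 4.4/√229 = 0.2908.
SE(x̄₁ − x̄₂) = √(0.7487² + 0.2908²) = 0.8032 for independent samples with unequal variances.
With z* = 1.960, the margin is 1.960 × 0.8032 = 1.5743.
x̄₁ − x̄₂ = 58.9 − 55.6 = 3.3000; the interval is 3.3000 ± 1.5743 = (1.73, 4.87).

(1.73, 4.87)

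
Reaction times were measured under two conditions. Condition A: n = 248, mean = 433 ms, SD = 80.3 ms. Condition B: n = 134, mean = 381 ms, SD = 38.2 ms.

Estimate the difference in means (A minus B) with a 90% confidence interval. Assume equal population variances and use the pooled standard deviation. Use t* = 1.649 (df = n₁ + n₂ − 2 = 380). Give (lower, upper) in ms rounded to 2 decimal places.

(39.88, 64.12)

s_p = √[((n₁−1)s₁² + (n₂−1)s₂²)/(n₁+n₂−2)] = √[(247·80.3² + 133·38.2²)/380] = 68.5711.
SE = 68.5711·√(1/248 + 1/134) = 7.3518.
With t* = 1.649, margin = 1.649 × 7.3518 = 12.1231.
x̄₁ − x̄₂ = 433 − 381 = 52.0000; interval 52.0000 ± 12.1231 = (39.88, 64.12).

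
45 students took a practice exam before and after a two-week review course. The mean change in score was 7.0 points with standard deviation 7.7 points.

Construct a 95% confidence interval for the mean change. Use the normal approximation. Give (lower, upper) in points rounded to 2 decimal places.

(4.75, 9.25)

Paired design: SE = s_d/√n = 7.7/√45 = 1.1478.
z* = 1.960; margin of error = 1.960 × 1.1478 = 2.2497.
7.0 ± 2.2497 → (4.75, 9.25).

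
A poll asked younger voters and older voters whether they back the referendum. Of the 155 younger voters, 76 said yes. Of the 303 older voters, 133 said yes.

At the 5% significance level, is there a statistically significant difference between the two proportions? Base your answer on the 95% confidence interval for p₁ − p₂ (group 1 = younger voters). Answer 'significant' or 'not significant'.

Sample proportions: 76/155 = 0.4903, 133/303 = 0.4389.
Each SE is √(p̂(1−p̂)/n): √(0.4903·0.5097/155) = 0.04015 and √(0.4389·0.5611/303) = 0.02851.
SE(p̂₁ − p̂₂) = √(SE₁² + SE₂²) = √(0.0016120225 + 0.0008128201) = 0.04924, since the two samples are independent.
At 95% confidence z* = 1.960; margin = 1.960 × 0.04924 = 0.09651.
The difference is 0.4903 − 0.4389 = 0.0514, so the interval is 0.0514 ± 0.09651 = (-0.04511, 0.14791).
The interval (-0.04511, 0.14791) contains 0, so the difference is not significant.

not significant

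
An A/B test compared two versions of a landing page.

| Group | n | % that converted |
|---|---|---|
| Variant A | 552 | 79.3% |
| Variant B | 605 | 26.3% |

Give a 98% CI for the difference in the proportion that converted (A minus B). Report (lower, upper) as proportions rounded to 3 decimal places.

Each SE is √(p̂(1−p̂)/n): √(0.7930·0.2070/552) = 0.01724 and √(0.2630·0.7370/605) = 0.01790.
SE(p̂₁ − p̂₂) = √(SE₁² + SE₂²) = √(0.0002972176 + 0.00032041) = 0.02485, since the two samples are independent.
At 98% confidence z* = 2.326; margin = 2.326 × 0.02485 = 0.05780.
The difference is 0.7930 − 0.2630 = 0.5300, so the interval is 0.5300 ± 0.05780 = (0.472, 0.588).

(0.472, 0.588)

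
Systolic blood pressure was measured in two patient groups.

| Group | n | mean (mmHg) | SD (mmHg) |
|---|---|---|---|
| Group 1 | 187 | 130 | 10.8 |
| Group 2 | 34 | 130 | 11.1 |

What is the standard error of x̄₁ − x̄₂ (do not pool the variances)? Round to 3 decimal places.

SE₁ = s₁/√n₁ = 10.8/√187 = 0.7898; SE₂ = 11.1/√34 = 1.9036.
Independent samples, unequal variances: SE_diff = √(SE₁² + SE₂²) = √(0.62378404 + 3.62369296) = 2.0609.

2.061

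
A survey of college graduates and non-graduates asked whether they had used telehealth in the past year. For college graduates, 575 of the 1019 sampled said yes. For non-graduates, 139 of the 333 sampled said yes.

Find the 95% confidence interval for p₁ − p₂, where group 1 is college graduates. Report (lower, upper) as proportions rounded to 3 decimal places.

(0.086, 0.208)

p̂₁ = 575/1019 = 0.5643 and p̂₂ = 139/333 = 0.4174.
SE₁ = √(p̂₁(1−p̂₁)/n₁) = √(0.5643·0.4357/1019) = 0.01553; SE₂ = √(0.4174·0.5826/333) = 0.02702.
Independent samples: SE of the difference = √(SE₁² + SE₂²) = √(0.0002411809 + 0.0007300804) = 0.03117.
z* for 95% confidence is 1.960, so the margin of error is 1.960 × 0.03117 = 0.06109.
Point estimate p̂₁ − p̂₂ = 0.5643 − 0.4174 = 0.1469.
0.1469 ± 0.06109 → (0.086, 0.208).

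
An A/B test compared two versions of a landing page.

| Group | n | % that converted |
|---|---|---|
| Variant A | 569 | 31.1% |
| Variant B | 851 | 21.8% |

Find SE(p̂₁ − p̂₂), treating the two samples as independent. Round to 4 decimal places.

SE₁ = √(p̂₁(1−p̂₁)/n₁) = √(0.3110·0.6890/569) = 0.01941; SE₂ = √(0.2180·0.7820/851) = 0.01415.
Independent samples: SE of the difference = √(SE₁² + SE₂²) = √(0.0003767481 + 0.0002002225) = 0.02402.

0.0240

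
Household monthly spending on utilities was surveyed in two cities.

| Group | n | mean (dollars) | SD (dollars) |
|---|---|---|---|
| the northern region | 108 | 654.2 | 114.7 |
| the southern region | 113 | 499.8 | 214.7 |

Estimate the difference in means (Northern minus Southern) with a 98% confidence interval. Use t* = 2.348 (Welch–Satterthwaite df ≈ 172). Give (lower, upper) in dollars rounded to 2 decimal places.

Standard errors of each mean: 114.7/√108 = 11.0370 and 214.7/√113 = 20.1973.
SE(x̄₁ − x̄₂) = √(11.0370² + 20.1973²) = 23.0162 for independent samples with unequal variances.
With t* = 2.348, the margin is 2.348 × 23.0162 = 54.0420.
x̄₁ − x̄₂ = 654.2 − 499.8 = 154.4000; the interval is 154.4000 ± 54.0420 = (100.36, 208.44).

(100.36, 208.44)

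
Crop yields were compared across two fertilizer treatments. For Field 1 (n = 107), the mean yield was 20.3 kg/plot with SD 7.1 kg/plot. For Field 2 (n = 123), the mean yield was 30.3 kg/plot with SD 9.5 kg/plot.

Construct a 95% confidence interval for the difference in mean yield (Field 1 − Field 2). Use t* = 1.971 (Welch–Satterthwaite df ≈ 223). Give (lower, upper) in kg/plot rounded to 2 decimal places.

Standard errors of each mean: 7.1/√107 = 0.6864 and 9.5/√123 = 0.8566.
SE(x̄₁ − x̄₂) = √(0.6864² + 0.8566²) = 1.0977 for independent samples with unequal variances.
With t* = 1.971, the margin is 1.971 × 1.0977 = 2.1636.
x̄₁ − x̄₂ = 20.3 − 30.3 = -10.0000; the interval is -10.0000 ± 2.1636 = (-12.16, -7.84).

(-12.16, -7.84)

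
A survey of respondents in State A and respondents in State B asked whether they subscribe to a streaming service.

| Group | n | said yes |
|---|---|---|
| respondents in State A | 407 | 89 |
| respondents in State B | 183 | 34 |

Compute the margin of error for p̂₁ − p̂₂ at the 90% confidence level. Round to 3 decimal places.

p̂₁ = 89/407 = 0.2187 and p̂₂ = 34/183 = 0.1858.
SE₁ = √(p̂₁(1−p̂₁)/n₁) = √(0.2187·0.7813/407) = 0.02049; SE₂ = √(0.1858·0.8142/183) = 0.02875.
Independent samples: SE of the difference = √(SE₁² + SE₂²) = √(0.0004198401 + 0.0008265625) = 0.03530.
z* for 90% confidence is 1.645, so the margin of error is 1.645 × 0.03530 = 0.05807.

0.058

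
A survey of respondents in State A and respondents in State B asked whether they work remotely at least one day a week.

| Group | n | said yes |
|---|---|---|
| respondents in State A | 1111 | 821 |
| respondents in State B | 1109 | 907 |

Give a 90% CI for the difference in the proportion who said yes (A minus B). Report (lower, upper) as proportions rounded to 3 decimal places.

First, p̂₁ = 821/1111 = 0.7390; p̂₂ = 907/1109 = 0.8179.
The two standard errors are √(0.7390×0.2610/1111) = 0.01318 and √(0.8179×0.1821/1109) = 0.01159.
Because the samples are independent, SE_diff = √(0.01318² + 0.01159²) = 0.01755.
Using z* = 1.645 for 90%, ME = 1.645 × 0.01755 = 0.02887.
p̂₁ − p̂₂ = -0.0789; interval -0.0789 ± 0.02887 gives (-0.108, -0.050).

(-0.108, -0.050)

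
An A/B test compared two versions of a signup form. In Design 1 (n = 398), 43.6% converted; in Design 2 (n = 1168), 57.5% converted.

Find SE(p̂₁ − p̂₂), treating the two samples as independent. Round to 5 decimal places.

Each SE is √(p̂(1−p̂)/n): √(0.4360·0.5640/398) = 0.02486 and √(0.5750·0.4250/1168) = 0.01446.
SE(p̂₁ − p̂₂) = √(SE₁² + SE₂²) = √(0.0006180196 + 0.0002090916) = 0.02876, since the two samples are independent.

0.02876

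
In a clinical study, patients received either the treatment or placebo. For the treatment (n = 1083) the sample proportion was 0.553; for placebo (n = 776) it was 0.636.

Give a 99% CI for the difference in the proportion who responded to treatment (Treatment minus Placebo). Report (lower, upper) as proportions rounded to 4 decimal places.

The two standard errors are √(0.5530×0.4470/1083) = 0.01511 and √(0.6360×0.3640/776) = 0.01727.
Because the samples are independent, SE_diff = √(0.01511² + 0.01727²) = 0.02295.
Using z* = 2.576 for 99%, ME = 2.576 × 0.02295 = 0.05912.
p̂₁ − p̂₂ = -0.0830; interval -0.0830 ± 0.05912 gives (-0.1421, -0.0239).

(-0.1421, -0.0239)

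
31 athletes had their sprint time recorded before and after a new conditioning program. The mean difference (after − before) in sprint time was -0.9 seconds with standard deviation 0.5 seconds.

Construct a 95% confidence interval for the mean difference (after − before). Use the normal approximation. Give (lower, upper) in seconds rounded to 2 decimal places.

This is a matched-pairs design, so SE = s_d/√n = 0.5/√31 = 0.0898.
Margin = 1.960 × 0.0898 = 0.1760; the interval is -0.9 ± 0.1760 = (-1.08, -0.72).

(-1.08, -0.72)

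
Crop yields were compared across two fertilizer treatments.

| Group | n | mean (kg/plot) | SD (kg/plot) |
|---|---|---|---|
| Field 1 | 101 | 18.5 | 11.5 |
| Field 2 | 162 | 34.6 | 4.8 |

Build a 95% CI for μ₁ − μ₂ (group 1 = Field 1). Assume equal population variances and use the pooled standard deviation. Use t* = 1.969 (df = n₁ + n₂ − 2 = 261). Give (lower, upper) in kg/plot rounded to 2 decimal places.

(-18.11, -14.09)

s_p = √[((n₁−1)s₁² + (n₂−1)s₂²)/(n₁+n₂−2)] = √[(100·11.5² + 161·4.8²)/261] = 8.0550.
SE = 8.0550·√(1/101 + 1/162) = 1.0212.
With t* = 1.969, margin = 1.969 × 1.0212 = 2.0107.
x̄₁ − x̄₂ = 18.5 − 34.6 = -16.1000; interval -16.1000 ± 2.0107 = (-18.11, -14.09).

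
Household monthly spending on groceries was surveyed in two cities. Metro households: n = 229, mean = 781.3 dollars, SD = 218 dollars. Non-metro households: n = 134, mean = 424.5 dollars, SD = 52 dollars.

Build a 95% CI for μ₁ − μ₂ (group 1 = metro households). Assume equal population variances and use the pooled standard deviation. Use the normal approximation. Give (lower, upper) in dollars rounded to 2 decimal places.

(319.26, 394.34)

s_p = √[((n₁−1)s₁² + (n₂−1)s₂²)/(n₁+n₂−2)] = √[(228·218² + 133·52²)/361] = 176.1004.
SE = 176.1004·√(1/229 + 1/134) = 19.1533.
With z* = 1.960, margin = 1.960 × 19.1533 = 37.5405.
x̄₁ − x̄₂ = 781.3 − 424.5 = 356.8000; interval 356.8000 ± 37.5405 = (319.26, 394.34).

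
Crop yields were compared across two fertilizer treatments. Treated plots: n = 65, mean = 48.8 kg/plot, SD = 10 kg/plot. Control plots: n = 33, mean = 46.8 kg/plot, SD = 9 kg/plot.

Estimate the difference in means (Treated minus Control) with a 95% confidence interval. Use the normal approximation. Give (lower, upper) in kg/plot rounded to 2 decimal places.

(-1.92, 5.92)

Per-group SEs: s₁/√n₁ = 10/√65 = 1.2403, s₂/√n₂ = 9/√33 = 1.5667.
Unpooled SE of the difference: √(1.53834409 + 2.45454889) = 1.9982.
Margin of error = z* · SE = 1.960 × 1.9982 = 3.9165.
x̄₁ − x̄₂ = 48.8 − 46.8 = 2.0000.
CI: 2.0000 ± 3.9165 = (-1.92, 5.92).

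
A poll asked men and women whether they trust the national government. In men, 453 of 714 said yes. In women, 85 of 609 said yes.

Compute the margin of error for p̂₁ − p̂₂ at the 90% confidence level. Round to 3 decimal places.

0.038

First, p̂₁ = 453/714 = 0.6345; p̂₂ = 85/609 = 0.1396.
The two standard errors are √(0.6345×0.3655/714) = 0.01802 and √(0.1396×0.8604/609) = 0.01404.
Because the samples are independent, SE_diff = √(0.01802² + 0.01404²) = 0.02284.
Using z* = 1.645 for 90%, ME = 1.645 × 0.02284 = 0.03757.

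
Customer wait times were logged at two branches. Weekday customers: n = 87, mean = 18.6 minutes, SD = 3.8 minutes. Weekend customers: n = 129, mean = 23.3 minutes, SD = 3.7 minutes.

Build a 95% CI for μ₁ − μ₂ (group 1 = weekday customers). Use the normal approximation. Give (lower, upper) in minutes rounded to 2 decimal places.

(-5.72, -3.68)

Standard errors of each mean: 3.8/√87 = 0.4074 and 3.7/√129 = 0.3258.
SE(x̄₁ − x̄₂) = √(0.4074² + 0.3258²) = 0.5217 for independent samples with unequal variances.
With z* = 1.960, the margin is 1.960 × 0.5217 = 1.0225.
x̄₁ − x̄₂ = 18.6 − 23.3 = -4.7000; the interval is -4.7000 ± 1.0225 = (-5.72, -3.68).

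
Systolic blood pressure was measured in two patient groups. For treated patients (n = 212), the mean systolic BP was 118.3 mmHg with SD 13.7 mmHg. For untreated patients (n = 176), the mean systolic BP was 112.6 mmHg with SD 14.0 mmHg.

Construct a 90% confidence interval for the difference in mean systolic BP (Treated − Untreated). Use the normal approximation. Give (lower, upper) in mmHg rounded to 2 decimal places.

(3.37, 8.03)

Per-group SEs: s₁/√n₁ = 13.7/√212 = 0.9409, s₂/√n₂ = 14.0/√176 = 1.0553.
Unpooled SE of the difference: √(0.88529281 + 1.11365809) = 1.4138.
Margin of error = z* · SE = 1.645 × 1.4138 = 2.3257.
x̄₁ − x̄₂ = 118.3 − 112.6 = 5.7000.
CI: 5.7000 ± 2.3257 = (3.37, 8.03).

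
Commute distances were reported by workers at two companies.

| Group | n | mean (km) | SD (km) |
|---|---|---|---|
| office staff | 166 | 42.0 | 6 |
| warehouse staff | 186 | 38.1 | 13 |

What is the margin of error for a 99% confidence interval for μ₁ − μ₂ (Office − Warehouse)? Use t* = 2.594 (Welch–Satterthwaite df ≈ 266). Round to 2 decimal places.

2.75

Standard errors of each mean: 6/√166 = 0.4657 and 13/√186 = 0.9532.
SE(x̄₁ − x̄₂) = √(0.4657² + 0.9532²) = 1.0609 for independent samples with unequal variances.
With t* = 2.594, the margin is 2.594 × 1.0609 = 2.7520.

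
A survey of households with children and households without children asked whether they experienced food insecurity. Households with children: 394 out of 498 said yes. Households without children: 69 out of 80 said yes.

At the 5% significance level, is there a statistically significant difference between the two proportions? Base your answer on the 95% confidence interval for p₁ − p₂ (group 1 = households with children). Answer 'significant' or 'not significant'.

not significant

First, p̂₁ = 394/498 = 0.7912; p̂₂ = 69/80 = 0.8625.
The two standard errors are √(0.7912×0.2088/498) = 0.01821 and √(0.8625×0.1375/80) = 0.03850.
Because the samples are independent, SE_diff = √(0.01821² + 0.03850²) = 0.04259.
Using z* = 1.960 for 95%, ME = 1.960 × 0.04259 = 0.08348.
p̂₁ − p̂₂ = -0.0713; interval -0.0713 ± 0.08348 gives (-0.15478, 0.01218).
The interval (-0.15478, 0.01218) contains 0, so the difference is not significant.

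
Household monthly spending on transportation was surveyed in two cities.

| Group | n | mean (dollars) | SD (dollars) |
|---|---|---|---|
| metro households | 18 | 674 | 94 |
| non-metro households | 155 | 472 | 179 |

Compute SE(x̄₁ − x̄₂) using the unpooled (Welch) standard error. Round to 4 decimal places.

SE₁ = s₁/√n₁ = 94/√18 = 22.1560; SE₂ = 179/√155 = 14.3776.
Independent samples, unequal variances: SE_diff = √(SE₁² + SE₂²) = √(490.888336 + 206.71538176) = 26.4122.

26.4122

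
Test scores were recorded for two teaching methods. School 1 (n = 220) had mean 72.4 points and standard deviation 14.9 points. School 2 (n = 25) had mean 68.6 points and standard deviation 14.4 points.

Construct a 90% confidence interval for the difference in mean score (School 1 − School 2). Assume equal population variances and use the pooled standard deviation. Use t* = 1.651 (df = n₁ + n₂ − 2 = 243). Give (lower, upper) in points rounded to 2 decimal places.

s_p = √[((n₁−1)s₁² + (n₂−1)s₂²)/(n₁+n₂−2)] = √[(219·14.9² + 24·14.4²)/243] = 14.8514.
SE = 14.8514·√(1/220 + 1/25) = 3.1345.
With t* = 1.651, margin = 1.651 × 3.1345 = 5.1751.
x̄₁ − x̄₂ = 72.4 − 68.6 = 3.8000; interval 3.8000 ± 5.1751 = (-1.38, 8.98).

(-1.38, 8.98)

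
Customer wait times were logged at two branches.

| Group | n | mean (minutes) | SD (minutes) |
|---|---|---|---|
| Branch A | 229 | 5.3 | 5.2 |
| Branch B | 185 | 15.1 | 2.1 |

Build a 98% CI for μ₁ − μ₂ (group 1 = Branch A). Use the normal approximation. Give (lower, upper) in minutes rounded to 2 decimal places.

(-10.68, -8.92)

Per-group SEs: s₁/√n₁ = 5.2/√229 = 0.3436, s₂/√n₂ = 2.1/√185 = 0.1544.
Unpooled SE of the difference: √(0.11806096 + 0.02383936) = 0.3767.
Margin of error = z* · SE = 2.326 × 0.3767 = 0.8762.
x̄₁ − x̄₂ = 5.3 − 15.1 = -9.8000.
CI: -9.8000 ± 0.8762 = (-10.68, -8.92).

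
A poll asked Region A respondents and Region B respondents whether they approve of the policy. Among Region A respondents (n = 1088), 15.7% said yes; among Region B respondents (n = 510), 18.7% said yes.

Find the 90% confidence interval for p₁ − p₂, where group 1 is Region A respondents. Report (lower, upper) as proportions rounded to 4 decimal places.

(-0.0637, 0.0037)

Each SE is √(p̂(1−p̂)/n): √(0.1570·0.8430/1088) = 0.01103 and √(0.1870·0.8130/510) = 0.01727.
SE(p̂₁ − p̂₂) = √(SE₁² + SE₂²) = √(0.0001216609 + 0.0002982529) = 0.02049, since the two samples are independent.
At 90% confidence z* = 1.645; margin = 1.645 × 0.02049 = 0.03371.
The difference is 0.1570 − 0.1870 = -0.0300, so the interval is -0.0300 ± 0.03371 = (-0.0637, 0.0037).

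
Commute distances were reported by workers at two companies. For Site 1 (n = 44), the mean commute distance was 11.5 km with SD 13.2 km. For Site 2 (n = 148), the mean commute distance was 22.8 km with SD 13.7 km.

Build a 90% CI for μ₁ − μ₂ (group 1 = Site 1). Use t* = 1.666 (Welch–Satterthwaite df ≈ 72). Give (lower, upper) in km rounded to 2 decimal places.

Per-group SEs: s₁/√n₁ = 13.2/√44 = 1.9900, s₂/√n₂ = 13.7/√148 = 1.1261.
Unpooled SE of the difference: √(3.9601 + 1.26810121) = 2.2865.
Margin of error = t* · SE = 1.666 × 2.2865 = 3.8093.
x̄₁ − x̄₂ = 11.5 − 22.8 = -11.3000.
CI: -11.3000 ± 3.8093 = (-15.11, -7.49).

(-15.11, -7.49)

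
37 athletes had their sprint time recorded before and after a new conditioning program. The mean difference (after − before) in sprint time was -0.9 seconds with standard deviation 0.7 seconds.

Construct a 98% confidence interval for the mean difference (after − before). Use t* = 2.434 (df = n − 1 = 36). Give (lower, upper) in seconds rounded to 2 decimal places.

Paired design: SE = s_d/√n = 0.7/√37 = 0.1151.
t* = 2.434; margin of error = 2.434 × 0.1151 = 0.2802.
-0.9 ± 0.2802 → (-1.18, -0.62).

(-1.18, -0.62)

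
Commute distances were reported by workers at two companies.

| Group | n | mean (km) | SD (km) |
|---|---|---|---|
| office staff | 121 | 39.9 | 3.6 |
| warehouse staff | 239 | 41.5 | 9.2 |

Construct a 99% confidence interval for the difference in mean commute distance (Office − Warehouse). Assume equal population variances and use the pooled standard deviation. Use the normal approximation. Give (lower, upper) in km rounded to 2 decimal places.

Pooled variance s_p² = [120·3.6² + 238·9.2²] / (121+239−2) = 60.6132, so s_p = 7.7854.
SE_diff = s_p·√(1/n₁ + 1/n₂) = 7.7854·√(1/121 + 1/239) = 0.8686.
z* = 2.576; margin = 2.576 × 0.8686 = 2.2375.
Difference = 39.9 − 41.5 = -1.6000.
-1.6000 ± 2.2375 → (-3.84, 0.64).

(-3.84, 0.64)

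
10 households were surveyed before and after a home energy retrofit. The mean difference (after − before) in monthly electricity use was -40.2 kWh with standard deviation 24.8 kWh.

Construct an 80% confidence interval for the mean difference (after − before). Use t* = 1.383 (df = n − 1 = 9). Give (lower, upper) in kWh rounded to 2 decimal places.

(-51.05, -29.35)

Paired design: SE = s_d/√n = 24.8/√10 = 7.8424.
t* = 1.383; margin of error = 1.383 × 7.8424 = 10.8460.
-40.2 ± 10.8460 → (-51.05, -29.35).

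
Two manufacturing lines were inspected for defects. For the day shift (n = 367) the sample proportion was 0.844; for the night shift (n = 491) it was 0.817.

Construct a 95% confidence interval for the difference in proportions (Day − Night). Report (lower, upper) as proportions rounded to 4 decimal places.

The two standard errors are √(0.8440×0.1560/367) = 0.01894 and √(0.8170×0.1830/491) = 0.01745.
Because the samples are independent, SE_diff = √(0.01894² + 0.01745²) = 0.02575.
Using z* = 1.960 for 95%, ME = 1.960 × 0.02575 = 0.05047.
p̂₁ − p̂₂ = 0.0270; interval 0.0270 ± 0.05047 gives (-0.0235, 0.0775).

(-0.0235, 0.0775)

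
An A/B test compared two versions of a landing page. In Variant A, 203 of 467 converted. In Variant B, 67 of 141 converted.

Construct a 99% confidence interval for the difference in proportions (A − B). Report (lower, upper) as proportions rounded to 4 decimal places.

p̂₁ = 203/467 = 0.4347 and p̂₂ = 67/141 = 0.4752.
SE₁ = √(p̂₁(1−p̂₁)/n₁) = √(0.4347·0.5653/467) = 0.02294; SE₂ = √(0.4752·0.5248/141) = 0.04206.
Independent samples: SE of the difference = √(SE₁² + SE₂²) = √(0.0005262436 + 0.0017690436) = 0.04791.
z* for 99% confidence is 2.576, so the margin of error is 2.576 × 0.04791 = 0.12342.
Point estimate p̂₁ − p̂₂ = 0.4347 − 0.4752 = -0.0405.
-0.0405 ± 0.12342 → (-0.1639, 0.0829).

(-0.1639, 0.0829)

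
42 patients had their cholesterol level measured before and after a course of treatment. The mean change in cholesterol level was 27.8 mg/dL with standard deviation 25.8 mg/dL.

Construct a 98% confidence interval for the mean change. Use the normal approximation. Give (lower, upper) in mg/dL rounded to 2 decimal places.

(18.54, 37.06)

This is a matched-pairs design, so SE = s_d/√n = 25.8/√42 = 3.9810.
Margin = 2.326 × 3.9810 = 9.2598; the interval is 27.8 ± 9.2598 = (18.54, 37.06).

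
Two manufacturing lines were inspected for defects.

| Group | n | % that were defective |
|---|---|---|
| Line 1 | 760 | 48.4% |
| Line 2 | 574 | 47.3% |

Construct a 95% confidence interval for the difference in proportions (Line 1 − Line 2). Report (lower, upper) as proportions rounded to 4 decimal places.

(-0.0431, 0.0651)

SE₁ = √(p̂₁(1−p̂₁)/n₁) = √(0.4840·0.5160/760) = 0.01813; SE₂ = √(0.4730·0.5270/574) = 0.02084.
Independent samples: SE of the difference = √(SE₁² + SE₂²) = √(0.0003286969 + 0.0004343056) = 0.02762.
z* for 95% confidence is 1.960, so the margin of error is 1.960 × 0.02762 = 0.05414.
Point estimate p̂₁ − p̂₂ = 0.4840 − 0.4730 = 0.0110.
0.0110 ± 0.05414 → (-0.0431, 0.0651).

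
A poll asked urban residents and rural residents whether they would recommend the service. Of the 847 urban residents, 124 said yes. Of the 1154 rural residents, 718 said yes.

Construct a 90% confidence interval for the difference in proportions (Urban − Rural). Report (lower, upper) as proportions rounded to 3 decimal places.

First, p̂₁ = 124/847 = 0.1464; p̂₂ = 718/1154 = 0.6222.
The two standard errors are √(0.1464×0.8536/847) = 0.01215 and √(0.6222×0.3778/1154) = 0.01427.
Because the samples are independent, SE_diff = √(0.01215² + 0.01427²) = 0.01874.
Using z* = 1.645 for 90%, ME = 1.645 × 0.01874 = 0.03083.
p̂₁ − p̂₂ = -0.4758; interval -0.4758 ± 0.03083 gives (-0.507, -0.445).

(-0.507, -0.445)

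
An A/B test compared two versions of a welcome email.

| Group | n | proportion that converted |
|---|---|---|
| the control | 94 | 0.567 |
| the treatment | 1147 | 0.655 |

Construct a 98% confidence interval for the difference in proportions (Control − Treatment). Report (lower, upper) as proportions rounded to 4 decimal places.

Each SE is √(p̂(1−p̂)/n): √(0.5670·0.4330/94) = 0.05111 and √(0.6550·0.3450/1147) = 0.01404.
SE(p̂₁ − p̂₂) = √(SE₁² + SE₂²) = √(0.0026122321 + 0.0001971216) = 0.05300, since the two samples are independent.
At 98% confidence z* = 2.326; margin = 2.326 × 0.05300 = 0.12328.
The difference is 0.5670 − 0.6550 = -0.0880, so the interval is -0.0880 ± 0.12328 = (-0.2113, 0.0353).

(-0.2113, 0.0353)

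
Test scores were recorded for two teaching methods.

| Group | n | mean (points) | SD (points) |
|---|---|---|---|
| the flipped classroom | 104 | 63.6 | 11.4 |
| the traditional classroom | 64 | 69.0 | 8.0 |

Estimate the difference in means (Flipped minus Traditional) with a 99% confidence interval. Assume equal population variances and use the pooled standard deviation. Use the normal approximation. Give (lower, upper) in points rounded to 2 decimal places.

Pooled variance s_p² = [103·11.4² + 63·8.0²] / (104+64−2) = 104.9270, so s_p = 10.2434.
SE_diff = s_p·√(1/n₁ + 1/n₂) = 10.2434·√(1/104 + 1/64) = 1.6274.
z* = 2.576; margin = 2.576 × 1.6274 = 4.1922.
Difference = 63.6 − 69.0 = -5.4000.
-5.4000 ± 4.1922 → (-9.59, -1.21).

(-9.59, -1.21)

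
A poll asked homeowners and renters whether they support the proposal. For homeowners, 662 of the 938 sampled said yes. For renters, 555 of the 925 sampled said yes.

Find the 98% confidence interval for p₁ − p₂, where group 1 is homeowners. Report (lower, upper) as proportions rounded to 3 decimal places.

Sample proportions: 662/938 = 0.7058, 555/925 = 0.6000.
Each SE is √(p̂(1−p̂)/n): √(0.7058·0.2942/938) = 0.01488 and √(0.6000·0.4000/925) = 0.01611.
SE(p̂₁ − p̂₂) = √(SE₁² + SE₂²) = √(0.0002214144 + 0.0002595321) = 0.02193, since the two samples are independent.
At 98% confidence z* = 2.326; margin = 2.326 × 0.02193 = 0.05101.
The difference is 0.7058 − 0.6000 = 0.1058, so the interval is 0.1058 ± 0.05101 = (0.055, 0.157).

(0.055, 0.157)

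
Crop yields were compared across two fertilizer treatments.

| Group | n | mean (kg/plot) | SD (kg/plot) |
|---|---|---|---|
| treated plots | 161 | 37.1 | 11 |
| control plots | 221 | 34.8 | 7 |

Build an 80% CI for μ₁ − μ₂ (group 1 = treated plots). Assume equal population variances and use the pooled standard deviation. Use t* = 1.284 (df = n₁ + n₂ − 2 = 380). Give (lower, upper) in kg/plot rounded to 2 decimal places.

s_p = √[((n₁−1)s₁² + (n₂−1)s₂²)/(n₁+n₂−2)] = √[(160·11² + 220·7²)/380] = 8.9059.
SE = 8.9059·√(1/161 + 1/221) = 0.9228.
With t* = 1.284, margin = 1.284 × 0.9228 = 1.1849.
x̄₁ − x̄₂ = 37.1 − 34.8 = 2.3000; interval 2.3000 ± 1.1849 = (1.12, 3.48).

(1.12, 3.48)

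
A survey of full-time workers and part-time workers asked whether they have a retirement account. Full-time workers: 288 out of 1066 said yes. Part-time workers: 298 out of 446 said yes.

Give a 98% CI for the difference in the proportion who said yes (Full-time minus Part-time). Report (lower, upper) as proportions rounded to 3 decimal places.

p̂₁ = 288/1066 = 0.2702 and p̂₂ = 298/446 = 0.6682.
SE₁ = √(p̂₁(1−p̂₁)/n₁) = √(0.2702·0.7298/1066) = 0.01360; SE₂ = √(0.6682·0.3318/446) = 0.02230.
Independent samples: SE of the difference = √(SE₁² + SE₂²) = √(0.00018496 + 0.00049729) = 0.02612.
z* for 98% confidence is 2.326, so the margin of error is 2.326 × 0.02612 = 0.06076.
Point estimate p̂₁ − p̂₂ = 0.2702 − 0.6682 = -0.3980.
-0.3980 ± 0.06076 → (-0.459, -0.337).

(-0.459, -0.337)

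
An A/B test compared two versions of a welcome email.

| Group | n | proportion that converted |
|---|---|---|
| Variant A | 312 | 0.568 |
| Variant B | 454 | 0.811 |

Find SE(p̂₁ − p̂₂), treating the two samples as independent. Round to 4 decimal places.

0.0335

Each SE is √(p̂(1−p̂)/n): √(0.5680·0.4320/312) = 0.02804 and √(0.8110·0.1890/454) = 0.01837.
SE(p̂₁ − p̂₂) = √(SE₁² + SE₂²) = √(0.0007862416 + 0.0003374569) = 0.03352, since the two samples are independent.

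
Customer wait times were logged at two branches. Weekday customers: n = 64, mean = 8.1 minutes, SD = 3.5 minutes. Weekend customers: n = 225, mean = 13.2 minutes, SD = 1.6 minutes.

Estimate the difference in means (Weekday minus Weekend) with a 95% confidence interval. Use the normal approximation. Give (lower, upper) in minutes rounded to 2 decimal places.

(-5.98, -4.22)

Standard errors of each mean: 3.5/√64 = 0.4375 and 1.6/√225 = 0.1067.
SE(x̄₁ − x̄₂) = √(0.4375² + 0.1067²) = 0.4503 for independent samples with unequal variances.
With z* = 1.960, the margin is 1.960 × 0.4503 = 0.8826.
x̄₁ − x̄₂ = 8.1 − 13.2 = -5.1000; the interval is -5.1000 ± 0.8826 = (-5.98, -4.22).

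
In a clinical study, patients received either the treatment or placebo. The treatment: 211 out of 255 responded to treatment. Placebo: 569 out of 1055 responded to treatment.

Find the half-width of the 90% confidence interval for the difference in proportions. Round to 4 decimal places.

0.0464

First, p̂₁ = 211/255 = 0.8275; p̂₂ = 569/1055 = 0.5393.
The two standard errors are √(0.8275×0.1725/255) = 0.02366 and √(0.5393×0.4607/1055) = 0.01535.
Because the samples are independent, SE_diff = √(0.02366² + 0.01535²) = 0.02820.
Using z* = 1.645 for 90%, ME = 1.645 × 0.02820 = 0.04639.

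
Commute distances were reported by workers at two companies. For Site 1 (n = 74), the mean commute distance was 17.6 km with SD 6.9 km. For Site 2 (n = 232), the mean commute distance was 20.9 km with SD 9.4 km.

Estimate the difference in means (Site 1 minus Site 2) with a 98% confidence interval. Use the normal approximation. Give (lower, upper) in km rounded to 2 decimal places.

(-5.65, -0.95)

Per-group SEs: s₁/√n₁ = 6.9/√74 = 0.8021, s₂/√n₂ = 9.4/√232 = 0.6171.
Unpooled SE of the difference: √(0.64336441 + 0.38081241) = 1.0120.
Margin of error = z* · SE = 2.326 × 1.0120 = 2.3539.
x̄₁ − x̄₂ = 17.6 − 20.9 = -3.3000.
CI: -3.3000 ± 2.3539 = (-5.65, -0.95).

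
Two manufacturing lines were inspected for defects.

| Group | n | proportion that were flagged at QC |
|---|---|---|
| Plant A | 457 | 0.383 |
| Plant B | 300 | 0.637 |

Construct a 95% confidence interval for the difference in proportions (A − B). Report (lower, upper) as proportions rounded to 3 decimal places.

(-0.324, -0.184)

The two standard errors are √(0.3830×0.6170/457) = 0.02274 and √(0.6370×0.3630/300) = 0.02776.
Because the samples are independent, SE_diff = √(0.02274² + 0.02776²) = 0.03588.
Using z* = 1.960 for 95%, ME = 1.960 × 0.03588 = 0.07032.
p̂₁ − p̂₂ = -0.2540; interval -0.2540 ± 0.07032 gives (-0.324, -0.184).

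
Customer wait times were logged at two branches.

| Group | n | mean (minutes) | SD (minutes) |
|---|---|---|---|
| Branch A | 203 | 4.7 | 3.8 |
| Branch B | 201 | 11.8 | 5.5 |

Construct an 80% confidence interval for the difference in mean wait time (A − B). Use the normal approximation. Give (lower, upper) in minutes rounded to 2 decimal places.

(-7.70, -6.50)

Standard errors of each mean: 3.8/√203 = 0.2667 and 5.5/√201 = 0.3879.
SE(x̄₁ − x̄₂) = √(0.2667² + 0.3879²) = 0.4707 for independent samples with unequal variances.
With z* = 1.282, the margin is 1.282 × 0.4707 = 0.6034.
x̄₁ − x̄₂ = 4.7 − 11.8 = -7.1000; the interval is -7.1000 ± 0.6034 = (-7.70, -6.50).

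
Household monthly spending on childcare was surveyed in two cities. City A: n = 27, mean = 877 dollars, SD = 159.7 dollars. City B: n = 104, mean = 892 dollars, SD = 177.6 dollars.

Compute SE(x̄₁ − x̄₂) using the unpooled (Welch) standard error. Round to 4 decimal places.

SE₁ = s₁/√n₁ = 159.7/√27 = 30.7343; SE₂ = 177.6/√104 = 17.4151.
Independent samples, unequal variances: SE_diff = √(SE₁² + SE₂²) = √(944.59719649 + 303.28570801) = 35.3254.

35.3254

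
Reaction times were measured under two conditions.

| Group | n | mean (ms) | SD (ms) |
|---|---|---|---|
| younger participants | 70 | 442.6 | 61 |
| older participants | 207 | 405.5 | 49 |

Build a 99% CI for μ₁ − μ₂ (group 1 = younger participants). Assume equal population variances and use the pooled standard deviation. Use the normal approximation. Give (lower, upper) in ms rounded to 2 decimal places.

Pooled variance s_p² = [69·61² + 206·49²] / (70+207−2) = 2732.2000, so s_p = 52.2705.
SE_diff = s_p·√(1/n₁ + 1/n₂) = 52.2705·√(1/70 + 1/207) = 7.2271.
z* = 2.576; margin = 2.576 × 7.2271 = 18.6170.
Difference = 442.6 − 405.5 = 37.1000.
37.1000 ± 18.6170 → (18.48, 55.72).

(18.48, 55.72)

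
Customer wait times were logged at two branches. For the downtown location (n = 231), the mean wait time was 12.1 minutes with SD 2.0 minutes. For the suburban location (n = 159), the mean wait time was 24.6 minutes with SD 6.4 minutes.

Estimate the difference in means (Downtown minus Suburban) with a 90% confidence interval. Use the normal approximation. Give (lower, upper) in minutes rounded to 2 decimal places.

(-13.36, -11.64)

Standard errors of each mean: 2.0/√231 = 0.1316 and 6.4/√159 = 0.5076.
SE(x̄₁ − x̄₂) = √(0.1316² + 0.5076²) = 0.5244 for independent samples with unequal variances.
With z* = 1.645, the margin is 1.645 × 0.5244 = 0.8626.
x̄₁ − x̄₂ = 12.1 − 24.6 = -12.5000; the interval is -12.5000 ± 0.8626 = (-13.36, -11.64).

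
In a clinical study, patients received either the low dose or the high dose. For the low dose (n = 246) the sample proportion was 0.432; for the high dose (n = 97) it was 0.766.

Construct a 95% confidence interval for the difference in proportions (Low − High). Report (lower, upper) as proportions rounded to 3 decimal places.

(-0.439, -0.229)

The two standard errors are √(0.4320×0.5680/246) = 0.03158 and √(0.7660×0.2340/97) = 0.04299.
Because the samples are independent, SE_diff = √(0.03158² + 0.04299²) = 0.05334.
Using z* = 1.960 for 95%, ME = 1.960 × 0.05334 = 0.10455.
p̂₁ − p̂₂ = -0.3340; interval -0.3340 ± 0.10455 gives (-0.439, -0.229).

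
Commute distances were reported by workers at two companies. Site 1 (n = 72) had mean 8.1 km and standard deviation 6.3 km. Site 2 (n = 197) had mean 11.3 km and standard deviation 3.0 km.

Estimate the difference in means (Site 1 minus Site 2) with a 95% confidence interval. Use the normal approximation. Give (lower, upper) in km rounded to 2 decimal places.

(-4.71, -1.69)

Per-group SEs: s₁/√n₁ = 6.3/√72 = 0.7425, s₂/√n₂ = 3.0/√197 = 0.2137.
Unpooled SE of the difference: √(0.55130625 + 0.04566769) = 0.7726.
Margin of error = z* · SE = 1.960 × 0.7726 = 1.5143.
x̄₁ − x̄₂ = 8.1 − 11.3 = -3.2000.
CI: -3.2000 ± 1.5143 = (-4.71, -1.69).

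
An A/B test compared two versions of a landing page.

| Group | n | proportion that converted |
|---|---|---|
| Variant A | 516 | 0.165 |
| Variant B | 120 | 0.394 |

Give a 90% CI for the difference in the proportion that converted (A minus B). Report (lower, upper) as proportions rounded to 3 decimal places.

Each SE is √(p̂(1−p̂)/n): √(0.1650·0.8350/516) = 0.01634 and √(0.3940·0.6060/120) = 0.04461.
SE(p̂₁ − p̂₂) = √(SE₁² + SE₂²) = √(0.0002669956 + 0.0019900521) = 0.04751, since the two samples are independent.
At 90% confidence z* = 1.645; margin = 1.645 × 0.04751 = 0.07815.
The difference is 0.1650 − 0.3940 = -0.2290, so the interval is -0.2290 ± 0.07815 = (-0.307, -0.151).

(-0.307, -0.151)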